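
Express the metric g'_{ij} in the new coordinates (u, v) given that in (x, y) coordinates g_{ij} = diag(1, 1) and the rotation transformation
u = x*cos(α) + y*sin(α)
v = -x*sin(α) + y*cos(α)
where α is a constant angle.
Invert the transformation: x = u*cos(α) - v*sin(α), y = u*sin(α) + v*cos(α)
g'_{ij} = (∂x^k/∂x'^i)(∂x^l/∂x'^j) g_{kl}; with g_{kl} = δ_{kl} this is Σ_k (∂x^k/∂x'^i)(∂x^k/∂x'^j).
Jacobian: ∂x/∂u = cos(α), ∂x/∂v = -sin(α), ∂y/∂u = sin(α), ∂y/∂v = cos(α)
g'_{uu} = (cos(α))(cos(α)) + (sin(α))(sin(α)) = 1
g'_{uv} = (cos(α))(-sin(α)) + (sin(α))(cos(α)) = 0
g'_{vv} = (-sin(α))(-sin(α)) + (cos(α))(cos(α)) = 1
g'_{ij} = diag(1, 1)
The Euclidean metric is invariant under rotations.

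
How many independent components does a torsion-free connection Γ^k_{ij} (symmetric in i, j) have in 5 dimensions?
Γ^k_{ij} has n choices for the upper index and n(n+1)/2 independent symmetric lower index pairs.
Total = 5 × 5×6/2 = 5 × 15 = 75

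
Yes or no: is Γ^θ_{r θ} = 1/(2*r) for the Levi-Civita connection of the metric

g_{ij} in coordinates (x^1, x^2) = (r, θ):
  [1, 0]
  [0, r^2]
Γ^θ_{r θ} = (1/2) g^{θθ} (∂_r g_{θθ} + ∂_θ g_{θr} - ∂_θ g_{rθ}) = (1/2)(1/r^2)((2*r) + (0) - (0)) = 1/r
This differs from the proposed value 1/(2*r).
No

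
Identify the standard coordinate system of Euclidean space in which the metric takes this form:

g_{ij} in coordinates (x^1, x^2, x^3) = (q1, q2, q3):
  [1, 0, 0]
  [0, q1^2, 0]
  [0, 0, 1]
The line element ds^2 = dq1^2 + q1^2 dq2^2 + dq3^2 is dr^2 + r^2 dθ^2 + dz^2 with q1 = r, q2 = θ, q3 = z.
cylindrical coordinates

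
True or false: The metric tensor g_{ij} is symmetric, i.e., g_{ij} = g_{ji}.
By definition the metric is a symmetric bilinear form, g_{ij} = g_{ji}.
True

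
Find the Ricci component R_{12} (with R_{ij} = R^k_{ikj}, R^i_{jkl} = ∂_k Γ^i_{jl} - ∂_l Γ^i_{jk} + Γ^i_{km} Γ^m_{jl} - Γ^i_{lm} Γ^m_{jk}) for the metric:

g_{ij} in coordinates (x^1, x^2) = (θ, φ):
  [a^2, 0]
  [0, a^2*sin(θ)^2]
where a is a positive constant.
Non-zero Christoffel symbols (Γ^k_{ij} = Γ^k_{ji}):
Γ^θ_{φ φ} = -sin(2*θ)/2
Γ^φ_{θ φ} = 1/tan(θ)
R^θ_{θ θ φ} = 0 (a repeated index in an antisymmetric pair)
R^φ_{θ φ φ} = 0 (a repeated index in an antisymmetric pair)
R_{θφ} = R^θ_{θ θ φ} + R^φ_{θ φ φ} = (0) + (0) = 0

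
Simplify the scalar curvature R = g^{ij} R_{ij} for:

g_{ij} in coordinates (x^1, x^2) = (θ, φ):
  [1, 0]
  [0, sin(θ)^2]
Non-zero Christoffel symbols (Γ^k_{ij} = Γ^k_{ji}):
Γ^θ_{φ φ} = -sin(2*θ)/2
Γ^φ_{θ φ} = 1/tan(θ)
Ricci tensor (R_{ij} = R^k_{ikj}): R_{θθ} = 1, R_{θφ} = 0, R_{φφ} = sin(θ)^2
Inverse metric: g^{θθ} = 1, g^{φφ} = 1/sin(θ)^2
R = g^{ij} R_{ij} = (1)(1) + (1/sin(θ)^2)(sin(θ)^2) = 2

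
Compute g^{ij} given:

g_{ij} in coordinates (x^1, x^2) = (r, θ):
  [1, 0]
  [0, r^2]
The metric is diagonal, so g^{ij} is diagonal with entries 1/g_{ii}: diag(1, 1/(r^2)).
g^{ij}:
  [1, 0]
  [0, 1/r^2]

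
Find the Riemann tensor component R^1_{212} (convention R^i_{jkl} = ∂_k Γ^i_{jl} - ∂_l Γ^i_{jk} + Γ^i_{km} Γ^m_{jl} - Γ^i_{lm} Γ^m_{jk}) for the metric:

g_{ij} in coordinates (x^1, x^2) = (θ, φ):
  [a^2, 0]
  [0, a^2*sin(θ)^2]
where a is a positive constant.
Non-zero Christoffel symbols (Γ^k_{ij} = Γ^k_{ji}):
Γ^θ_{φ φ} = -sin(2*θ)/2
Γ^φ_{θ φ} = 1/tan(θ)
R^θ_{φ θ φ} = ∂_θ Γ^θ_{φ φ} - ∂_φ Γ^θ_{φ θ} + Γ^θ_{θ m} Γ^m_{φ φ} - Γ^θ_{φ m} Γ^m_{φ θ}
  = (-cos(2*θ)) - (0) + (0) - (-cos(θ)^2) = sin(θ)^2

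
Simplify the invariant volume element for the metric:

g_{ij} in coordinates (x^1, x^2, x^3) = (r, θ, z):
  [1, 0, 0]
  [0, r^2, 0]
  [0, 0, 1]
det(g) = r^2
√|det(g)| = r
Volume element: dV = r dr dθ dz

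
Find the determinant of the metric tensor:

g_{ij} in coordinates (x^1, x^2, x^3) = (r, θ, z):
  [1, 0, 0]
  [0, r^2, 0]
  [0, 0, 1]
Diagonal metric: det(g) = g_{11}·g_{22}·g_{33}
= (1)·(r^2)·(1)
det(g) = r^2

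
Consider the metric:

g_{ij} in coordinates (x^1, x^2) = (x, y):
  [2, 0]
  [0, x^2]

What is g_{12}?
With x^1 = x, x^2 = y, g_{12} = g_{xy} is the row-1, column-2 entry of the matrix.
g_{12} = 0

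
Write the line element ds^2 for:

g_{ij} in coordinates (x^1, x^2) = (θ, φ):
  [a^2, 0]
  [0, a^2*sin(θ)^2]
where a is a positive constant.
ds^2 = g_{ij} dx^i dx^j; only the non-zero components contribute.
ds^2 = a^2 dθ^2 + a^2*sin(θ)^2 dφ^2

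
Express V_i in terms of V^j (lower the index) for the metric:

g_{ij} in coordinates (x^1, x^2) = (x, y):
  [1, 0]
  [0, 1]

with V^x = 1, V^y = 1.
V_i = g_{ij} V^j:
V_x = (1)(1) + (0)(1) = 1
V_y = (0)(1) + (1)(1) = 1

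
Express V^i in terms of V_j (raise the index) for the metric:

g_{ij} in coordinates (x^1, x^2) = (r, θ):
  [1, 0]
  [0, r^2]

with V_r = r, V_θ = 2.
Inverse metric (diagonal): g^{rr} = 1, g^{θθ} = 1/r^2
V^i = g^{ij} V_j:
V^r = (1)(r) + (0)(2) = r
V^θ = (0)(r) + (1/r^2)(2) = 2/r^2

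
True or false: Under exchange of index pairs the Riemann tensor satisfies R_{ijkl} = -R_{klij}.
The pair-exchange symmetry has a plus sign: R_{ijkl} = +R_{klij}.
False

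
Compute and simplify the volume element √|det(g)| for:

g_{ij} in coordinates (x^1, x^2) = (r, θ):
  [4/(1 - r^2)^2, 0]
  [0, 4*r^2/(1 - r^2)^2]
det(g) = 16*r^2/(1 - r^2)^4
√|det(g)| = 4*r/(r^2 - 1)^2
Volume element: dV = 4*r/(r^2 - 1)^2 dr dθ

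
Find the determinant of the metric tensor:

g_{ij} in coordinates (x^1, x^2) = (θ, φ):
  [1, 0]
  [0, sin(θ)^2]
For a 2×2 metric: det(g) = g_{11}·g_{22} - g_{12}·g_{21}
= (1)·(sin(θ)^2) - (0)·(0)
= sin(θ)^2 - 0
det(g) = sin(θ)^2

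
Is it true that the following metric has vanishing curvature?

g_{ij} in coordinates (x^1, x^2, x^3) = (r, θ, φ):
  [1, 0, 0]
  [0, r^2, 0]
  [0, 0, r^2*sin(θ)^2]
Non-zero Christoffel symbols:
Γ^r_{θ θ} = -r
Γ^r_{φ φ} = -r*sin(θ)^2
Γ^θ_{r θ} = 1/r
Γ^θ_{φ φ} = -sin(2*θ)/2
Γ^φ_{r φ} = 1/r
Γ^φ_{θ φ} = 1/tan(θ)
Ricci tensor: R_{rr} = 0, R_{rθ} = 0, R_{rφ} = 0, R_{θθ} = 0, R_{θφ} = 0, R_{φφ} = 0
All R_{ij} vanish; in 3 dimensions the Riemann tensor is fully determined by the Ricci tensor, so R^i_{jkl} = 0: the metric is flat (curvilinear coordinates on flat space).
Yes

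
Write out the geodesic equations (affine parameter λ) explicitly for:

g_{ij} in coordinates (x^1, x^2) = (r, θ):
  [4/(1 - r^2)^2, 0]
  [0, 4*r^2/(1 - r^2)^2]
Geodesic equation: d^2x^k/dλ^2 + Γ^k_{ij} (dx^i/dλ)(dx^j/dλ) = 0.
Non-zero Christoffel symbols:
Γ^r_{r r} = 2*r/(1 - r^2)
Γ^r_{θ θ} = (r^3 + r)/(r^2 - 1)
Γ^θ_{r θ} = (-r^2 - 1)/(r^3 - r)
Substituting (the symmetric pair Γ^k_{ij}, Γ^k_{ji} combines into a factor 2):
d^2r/dλ^2 + (2*r/(1 - r^2)) (dr/dλ)^2 + ((r^3 + r)/(r^2 - 1)) (dθ/dλ)^2 = 0
d^2θ/dλ^2 + ((-2*r^2 - 2)/(r^3 - r)) (dr/dλ)(dθ/dλ) = 0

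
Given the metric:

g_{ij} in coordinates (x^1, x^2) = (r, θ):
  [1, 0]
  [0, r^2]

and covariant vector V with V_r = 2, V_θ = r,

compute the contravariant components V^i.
Inverse metric (diagonal): g^{rr} = 1, g^{θθ} = 1/r^2
V^i = g^{ij} V_j:
V^r = (1)(2) + (0)(r) = 2
V^θ = (0)(2) + (1/r^2)(r) = 1/r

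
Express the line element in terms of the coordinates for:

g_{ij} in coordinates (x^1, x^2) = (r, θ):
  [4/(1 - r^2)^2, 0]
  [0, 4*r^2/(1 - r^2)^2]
ds^2 = g_{ij} dx^i dx^j; only the non-zero components contribute.
ds^2 = (4/(1 - r^2)^2) dr^2 + (4*r^2/(1 - r^2)^2) dθ^2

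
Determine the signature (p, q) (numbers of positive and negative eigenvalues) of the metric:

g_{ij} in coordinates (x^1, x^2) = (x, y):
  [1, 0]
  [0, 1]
The metric is diagonal, so its eigenvalues are the diagonal entries: 1, 1 (at a generic point, where coordinate-dependent entries are positive).
2 positive, 0 negative.
(2, 0) - Riemannian (positive definite)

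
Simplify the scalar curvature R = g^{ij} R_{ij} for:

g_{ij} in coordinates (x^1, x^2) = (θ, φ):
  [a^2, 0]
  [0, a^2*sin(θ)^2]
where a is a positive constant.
Non-zero Christoffel symbols (Γ^k_{ij} = Γ^k_{ji}):
Γ^θ_{φ φ} = -sin(2*θ)/2
Γ^φ_{θ φ} = 1/tan(θ)
Ricci tensor (R_{ij} = R^k_{ikj}): R_{θθ} = 1, R_{θφ} = 0, R_{φφ} = sin(θ)^2
Inverse metric: g^{θθ} = 1/a^2, g^{φφ} = 1/(a^2*sin(θ)^2)
R = g^{ij} R_{ij} = (1/a^2)(1) + (1/(a^2*sin(θ)^2))(sin(θ)^2) = 2/a^2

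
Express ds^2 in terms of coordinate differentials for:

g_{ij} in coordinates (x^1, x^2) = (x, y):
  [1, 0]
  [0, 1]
ds^2 = g_{ij} dx^i dx^j; only the non-zero components contribute.
ds^2 = dx^2 + dy^2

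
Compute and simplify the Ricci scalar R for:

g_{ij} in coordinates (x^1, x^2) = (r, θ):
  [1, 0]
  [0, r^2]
Non-zero Christoffel symbols (Γ^k_{ij} = Γ^k_{ji}):
Γ^r_{θ θ} = -r
Γ^θ_{r θ} = 1/r
Ricci tensor (R_{ij} = R^k_{ikj}): R_{rr} = 0, R_{rθ} = 0, R_{θθ} = 0
Inverse metric: g^{rr} = 1, g^{θθ} = 1/r^2
R = g^{ij} R_{ij} = (1)(0) + (1/r^2)(0) = 0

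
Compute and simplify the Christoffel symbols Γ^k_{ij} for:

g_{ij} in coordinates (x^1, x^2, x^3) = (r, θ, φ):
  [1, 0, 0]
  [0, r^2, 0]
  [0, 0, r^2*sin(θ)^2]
Using Γ^k_{ij} = (1/2) g^{km} (∂_i g_{mj} + ∂_j g_{mi} - ∂_m g_{ij}); the metric is diagonal, so only the m = k term contributes.
Non-zero symbols (using the symmetry Γ^k_{ij} = Γ^k_{ji}):
Γ^r_{θ θ} = (1/2) g^{rr} (∂_θ g_{rθ} + ∂_θ g_{rθ} - ∂_r g_{θθ}) = (1/2)(1)((0) + (0) - (2*r)) = -r
Γ^r_{φ φ} = (1/2) g^{rr} (∂_φ g_{rφ} + ∂_φ g_{rφ} - ∂_r g_{φφ}) = (1/2)(1)((0) + (0) - (2*r*sin(θ)^2)) = -r*sin(θ)^2
Γ^θ_{r θ} = (1/2) g^{θθ} (∂_r g_{θθ} + ∂_θ g_{θr} - ∂_θ g_{rθ}) = (1/2)(1/r^2)((2*r) + (0) - (0)) = 1/r
Γ^θ_{φ φ} = (1/2) g^{θθ} (∂_φ g_{θφ} + ∂_φ g_{θφ} - ∂_θ g_{φφ}) = (1/2)(1/r^2)((0) + (0) - (r^2*sin(2*θ))) = -sin(2*θ)/2
Γ^φ_{r φ} = (1/2) g^{φφ} (∂_r g_{φφ} + ∂_φ g_{φr} - ∂_φ g_{rφ}) = (1/2)(1/(r^2*sin(θ)^2))((2*r*sin(θ)^2) + (0) - (0)) = 1/r
Γ^φ_{θ φ} = (1/2) g^{φφ} (∂_θ g_{φφ} + ∂_φ g_{φθ} - ∂_φ g_{θφ}) = (1/2)(1/(r^2*sin(θ)^2))((r^2*sin(2*θ)) + (0) - (0)) = 1/tan(θ)
All other Christoffel symbols are zero.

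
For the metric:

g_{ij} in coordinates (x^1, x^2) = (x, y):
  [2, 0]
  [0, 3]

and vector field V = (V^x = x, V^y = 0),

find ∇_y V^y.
All Christoffel symbols are zero.
∇_y V^y = ∂_y V^y + Γ^y_{y j} V^j
  = (0) + (0)(x) + (0)(0)
  = 0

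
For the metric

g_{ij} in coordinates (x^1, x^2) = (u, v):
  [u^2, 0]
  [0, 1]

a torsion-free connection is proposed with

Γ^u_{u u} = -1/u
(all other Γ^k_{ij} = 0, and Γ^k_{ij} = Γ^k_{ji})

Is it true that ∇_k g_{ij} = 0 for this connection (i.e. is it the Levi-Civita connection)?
Using ∇_k g_{ij} = ∂_k g_{ij} - Γ^m_{ki} g_{mj} - Γ^m_{kj} g_{im}:
∇_u g_{uu} = (2*u) - (-u) - (-u) = 4*u ≠ 0
So the connection is not metric compatible (it is not the Levi-Civita connection).
No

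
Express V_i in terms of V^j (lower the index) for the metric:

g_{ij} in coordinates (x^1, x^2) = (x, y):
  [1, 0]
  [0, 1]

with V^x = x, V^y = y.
V_i = g_{ij} V^j:
V_x = (1)(x) + (0)(y) = x
V_y = (0)(x) + (1)(y) = y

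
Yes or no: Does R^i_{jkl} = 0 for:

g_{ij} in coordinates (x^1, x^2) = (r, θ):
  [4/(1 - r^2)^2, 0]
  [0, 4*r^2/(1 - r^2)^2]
Non-zero Christoffel symbols:
Γ^r_{r r} = 2*r/(1 - r^2)
Γ^r_{θ θ} = (r^3 + r)/(r^2 - 1)
Γ^θ_{r θ} = (-r^2 - 1)/(r^3 - r)
Ricci tensor: R_{rr} = -4/(r^2 - 1)^2, R_{rθ} = 0, R_{θθ} = -4*r^2/(r^2 - 1)^2
The Ricci tensor is non-zero, so the Riemann tensor is non-zero: not flat.
No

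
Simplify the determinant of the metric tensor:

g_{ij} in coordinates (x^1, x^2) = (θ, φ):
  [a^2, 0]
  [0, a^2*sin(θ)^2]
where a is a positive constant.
For a 2×2 metric: det(g) = g_{11}·g_{22} - g_{12}·g_{21}
= (a^2)·(a^2*sin(θ)^2) - (0)·(0)
= a^4*sin(θ)^2 - 0
det(g) = a^4*sin(θ)^2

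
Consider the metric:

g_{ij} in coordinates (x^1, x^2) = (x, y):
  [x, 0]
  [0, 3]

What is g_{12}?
With x^1 = x, x^2 = y, g_{12} = g_{xy} is the row-1, column-2 entry of the matrix.
g_{12} = 0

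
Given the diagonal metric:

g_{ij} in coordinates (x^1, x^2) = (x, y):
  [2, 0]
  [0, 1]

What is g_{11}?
With x^1 = x, x^2 = y, g_{11} = g_{xx} is the row-1, column-1 entry of the matrix.
g_{11} = 2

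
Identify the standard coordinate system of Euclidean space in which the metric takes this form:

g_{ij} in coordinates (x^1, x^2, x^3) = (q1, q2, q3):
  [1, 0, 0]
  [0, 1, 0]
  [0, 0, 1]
All components are constant and the metric is the identity, i.e. orthonormal rectilinear coordinates.
Cartesian (3D) coordinates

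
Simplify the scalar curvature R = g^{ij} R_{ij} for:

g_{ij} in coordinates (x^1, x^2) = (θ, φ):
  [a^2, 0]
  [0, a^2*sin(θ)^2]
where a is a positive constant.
Non-zero Christoffel symbols (Γ^k_{ij} = Γ^k_{ji}):
Γ^θ_{φ φ} = -sin(2*θ)/2
Γ^φ_{θ φ} = 1/tan(θ)
Ricci tensor (R_{ij} = R^k_{ikj}): R_{θθ} = 1, R_{θφ} = 0, R_{φφ} = sin(θ)^2
Inverse metric: g^{θθ} = 1/a^2, g^{φφ} = 1/(a^2*sin(θ)^2)
R = g^{ij} R_{ij} = (1/a^2)(1) + (1/(a^2*sin(θ)^2))(sin(θ)^2) = 2/a^2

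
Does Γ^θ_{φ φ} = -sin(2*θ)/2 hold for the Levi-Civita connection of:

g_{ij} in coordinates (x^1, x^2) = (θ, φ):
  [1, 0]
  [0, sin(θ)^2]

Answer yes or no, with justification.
Γ^θ_{φ φ} = (1/2) g^{θθ} (∂_φ g_{θφ} + ∂_φ g_{θφ} - ∂_θ g_{φφ}) = (1/2)(1)((0) + (0) - (sin(2*θ))) = -sin(2*θ)/2
This equals the proposed value -sin(2*θ)/2.
Yes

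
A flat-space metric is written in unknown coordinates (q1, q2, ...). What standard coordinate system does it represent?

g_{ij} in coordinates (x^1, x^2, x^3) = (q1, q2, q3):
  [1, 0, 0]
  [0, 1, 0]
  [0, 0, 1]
All components are constant and the metric is the identity, i.e. orthonormal rectilinear coordinates.
Cartesian (3D) coordinates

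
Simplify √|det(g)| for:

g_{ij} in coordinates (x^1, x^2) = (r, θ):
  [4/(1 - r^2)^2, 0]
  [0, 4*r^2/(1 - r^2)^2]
det(g) = 16*r^2/(1 - r^2)^4
√|det(g)| = 4*r/(r^2 - 1)^2
Volume element: dV = 4*r/(r^2 - 1)^2 dr dθ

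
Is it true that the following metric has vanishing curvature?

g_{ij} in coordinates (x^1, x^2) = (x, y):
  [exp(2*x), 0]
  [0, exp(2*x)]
Non-zero Christoffel symbols:
Γ^x_{x x} = 1
Γ^x_{y y} = -1
Γ^y_{x y} = 1
Ricci tensor: R_{xx} = 0, R_{xy} = 0, R_{yy} = 0
All R_{ij} vanish; in 2 dimensions the Riemann tensor is fully determined by the Ricci tensor, so R^i_{jkl} = 0: the metric is flat (curvilinear coordinates on flat space).
Yes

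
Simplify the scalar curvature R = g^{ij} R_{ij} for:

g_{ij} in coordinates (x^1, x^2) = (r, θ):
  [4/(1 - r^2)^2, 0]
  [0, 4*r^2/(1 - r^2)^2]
Non-zero Christoffel symbols (Γ^k_{ij} = Γ^k_{ji}):
Γ^r_{r r} = 2*r/(1 - r^2)
Γ^r_{θ θ} = (r^3 + r)/(r^2 - 1)
Γ^θ_{r θ} = (-r^2 - 1)/(r^3 - r)
Ricci tensor (R_{ij} = R^k_{ikj}): R_{rr} = -4/(r^2 - 1)^2, R_{rθ} = 0, R_{θθ} = -4*r^2/(r^2 - 1)^2
Inverse metric: g^{rr} = (1 - r^2)^2/4, g^{θθ} = (1 - r^2)^2/(4*r^2)
R = g^{ij} R_{ij} = ((1 - r^2)^2/4)(-4/(r^2 - 1)^2) + ((1 - r^2)^2/(4*r^2))(-4*r^2/(r^2 - 1)^2) = -2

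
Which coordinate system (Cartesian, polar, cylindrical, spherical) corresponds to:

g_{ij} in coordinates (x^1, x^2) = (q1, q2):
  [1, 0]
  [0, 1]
All components are constant and the metric is the identity, i.e. orthonormal rectilinear coordinates.
Cartesian (2D) coordinates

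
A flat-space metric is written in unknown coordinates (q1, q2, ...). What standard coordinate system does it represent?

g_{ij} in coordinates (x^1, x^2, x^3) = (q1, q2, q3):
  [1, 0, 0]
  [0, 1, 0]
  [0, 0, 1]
All components are constant and the metric is the identity, i.e. orthonormal rectilinear coordinates.
Cartesian (3D) coordinates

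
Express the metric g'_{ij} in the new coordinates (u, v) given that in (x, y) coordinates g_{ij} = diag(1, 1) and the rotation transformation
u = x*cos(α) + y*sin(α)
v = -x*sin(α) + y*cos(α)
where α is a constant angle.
Invert the transformation: x = u*cos(α) - v*sin(α), y = u*sin(α) + v*cos(α)
g'_{ij} = (∂x^k/∂x'^i)(∂x^l/∂x'^j) g_{kl}; with g_{kl} = δ_{kl} this is Σ_k (∂x^k/∂x'^i)(∂x^k/∂x'^j).
Jacobian: ∂x/∂u = cos(α), ∂x/∂v = -sin(α), ∂y/∂u = sin(α), ∂y/∂v = cos(α)
g'_{uu} = (cos(α))(cos(α)) + (sin(α))(sin(α)) = 1
g'_{uv} = (cos(α))(-sin(α)) + (sin(α))(cos(α)) = 0
g'_{vv} = (-sin(α))(-sin(α)) + (cos(α))(cos(α)) = 1
g'_{ij} = diag(1, 1)
The Euclidean metric is invariant under rotations.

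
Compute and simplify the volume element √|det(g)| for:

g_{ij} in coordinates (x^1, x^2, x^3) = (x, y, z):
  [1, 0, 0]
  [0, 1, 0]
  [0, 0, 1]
det(g) = 1
√|det(g)| = 1
Volume element: dV = 1 dx dy dz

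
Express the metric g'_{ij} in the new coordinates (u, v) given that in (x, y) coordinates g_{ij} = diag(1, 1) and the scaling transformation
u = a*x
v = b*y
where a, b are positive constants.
Invert the transformation: x = u/a, y = v/b
g'_{ij} = (∂x^k/∂x'^i)(∂x^l/∂x'^j) g_{kl}; with g_{kl} = δ_{kl} this is Σ_k (∂x^k/∂x'^i)(∂x^k/∂x'^j).
Jacobian: ∂x/∂u = 1/a, ∂x/∂v = 0, ∂y/∂u = 0, ∂y/∂v = 1/b
g'_{uu} = (1/a)(1/a) + (0)(0) = 1/a^2
g'_{uv} = (1/a)(0) + (0)(1/b) = 0
g'_{vv} = (0)(0) + (1/b)(1/b) = 1/b^2
g'_{ij} = diag(1/a^2, 1/b^2)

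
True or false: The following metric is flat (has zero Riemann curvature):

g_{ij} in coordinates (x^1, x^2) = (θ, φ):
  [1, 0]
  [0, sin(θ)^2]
Non-zero Christoffel symbols:
Γ^θ_{φ φ} = -sin(2*θ)/2
Γ^φ_{θ φ} = 1/tan(θ)
Ricci tensor: R_{θθ} = 1, R_{θφ} = 0, R_{φφ} = sin(θ)^2
The Ricci tensor is non-zero, so the Riemann tensor is non-zero: not flat.
False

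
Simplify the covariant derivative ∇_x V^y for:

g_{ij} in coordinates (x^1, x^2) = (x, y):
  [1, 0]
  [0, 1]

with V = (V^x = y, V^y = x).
All Christoffel symbols are zero.
∇_x V^y = ∂_x V^y + Γ^y_{x j} V^j
  = (1) + (0)(y) + (0)(x)
  = 1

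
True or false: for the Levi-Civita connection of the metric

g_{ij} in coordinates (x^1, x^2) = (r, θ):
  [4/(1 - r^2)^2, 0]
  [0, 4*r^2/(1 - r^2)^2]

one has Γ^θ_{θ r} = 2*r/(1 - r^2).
Γ^θ_{θ r} = (1/2) g^{θθ} (∂_θ g_{θr} + ∂_r g_{θθ} - ∂_θ g_{θr}) = (1/2)((1 - r^2)^2/(4*r^2))((0) + (-8*(r^3 + r)/(r^2 - 1)^3) - (0)) = (-r^2 - 1)/(r^3 - r)
This differs from the proposed value 2*r/(1 - r^2).
False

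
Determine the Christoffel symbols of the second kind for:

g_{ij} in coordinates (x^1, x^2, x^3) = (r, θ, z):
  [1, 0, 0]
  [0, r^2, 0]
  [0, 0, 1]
Using Γ^k_{ij} = (1/2) g^{km} (∂_i g_{mj} + ∂_j g_{mi} - ∂_m g_{ij}); the metric is diagonal, so only the m = k term contributes.
Non-zero symbols (using the symmetry Γ^k_{ij} = Γ^k_{ji}):
Γ^r_{θ θ} = (1/2) g^{rr} (∂_θ g_{rθ} + ∂_θ g_{rθ} - ∂_r g_{θθ}) = (1/2)(1)((0) + (0) - (2*r)) = -r
Γ^θ_{r θ} = (1/2) g^{θθ} (∂_r g_{θθ} + ∂_θ g_{θr} - ∂_θ g_{rθ}) = (1/2)(1/r^2)((2*r) + (0) - (0)) = 1/r
All other Christoffel symbols are zero.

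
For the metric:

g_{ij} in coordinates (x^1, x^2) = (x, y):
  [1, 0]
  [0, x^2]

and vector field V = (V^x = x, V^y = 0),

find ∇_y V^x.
Non-zero Christoffel symbols:
Γ^x_{y y} = -x
Γ^y_{x y} = 1/x
∇_y V^x = ∂_y V^x + Γ^x_{y j} V^j
  = (0) + (0)(x) + (-x)(0)
  = 0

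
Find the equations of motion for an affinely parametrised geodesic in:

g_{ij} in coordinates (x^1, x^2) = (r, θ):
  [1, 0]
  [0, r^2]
Geodesic equation: d^2x^k/dλ^2 + Γ^k_{ij} (dx^i/dλ)(dx^j/dλ) = 0.
Non-zero Christoffel symbols:
Γ^r_{θ θ} = -r
Γ^θ_{r θ} = 1/r
Substituting (the symmetric pair Γ^k_{ij}, Γ^k_{ji} combines into a factor 2):
d^2r/dλ^2 - r (dθ/dλ)^2 = 0
d^2θ/dλ^2 + (2/r) (dr/dλ)(dθ/dλ) = 0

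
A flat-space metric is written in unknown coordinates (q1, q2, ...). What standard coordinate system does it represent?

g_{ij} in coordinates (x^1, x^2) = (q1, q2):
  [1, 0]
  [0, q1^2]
The line element ds^2 = dq1^2 + q1^2 dq2^2 is dr^2 + r^2 dθ^2 with q1 = r, q2 = θ.
polar coordinates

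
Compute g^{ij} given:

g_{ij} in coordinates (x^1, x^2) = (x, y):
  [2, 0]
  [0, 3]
The metric is diagonal, so g^{ij} is diagonal with entries 1/g_{ii}: diag(1/2, 1/3).
g^{ij}:
  [1/2, 0]
  [0, 1/3]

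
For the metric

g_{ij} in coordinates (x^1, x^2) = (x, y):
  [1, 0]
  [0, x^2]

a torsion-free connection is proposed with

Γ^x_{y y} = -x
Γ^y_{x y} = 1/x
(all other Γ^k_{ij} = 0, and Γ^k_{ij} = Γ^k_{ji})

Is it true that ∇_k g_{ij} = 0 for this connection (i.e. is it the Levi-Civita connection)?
Using ∇_k g_{ij} = ∂_k g_{ij} - Γ^m_{ki} g_{mj} - Γ^m_{kj} g_{im}:
e.g. ∇_x g_{yy} = (2*x) - (x) - (x) = 0
Every component ∇_k g_{ij} vanishes: the connection is metric compatible.
Yes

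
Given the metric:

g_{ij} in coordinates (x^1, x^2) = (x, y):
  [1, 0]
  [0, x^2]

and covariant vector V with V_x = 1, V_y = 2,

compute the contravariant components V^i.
Inverse metric (diagonal): g^{xx} = 1, g^{yy} = 1/x^2
V^i = g^{ij} V_j:
V^x = (1)(1) + (0)(2) = 1
V^y = (0)(1) + (1/x^2)(2) = 2/x^2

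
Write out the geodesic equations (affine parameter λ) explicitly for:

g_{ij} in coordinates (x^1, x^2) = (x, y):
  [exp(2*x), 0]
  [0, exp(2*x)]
Geodesic equation: d^2x^k/dλ^2 + Γ^k_{ij} (dx^i/dλ)(dx^j/dλ) = 0.
Non-zero Christoffel symbols:
Γ^x_{x x} = 1
Γ^x_{y y} = -1
Γ^y_{x y} = 1
Substituting (the symmetric pair Γ^k_{ij}, Γ^k_{ji} combines into a factor 2):
d^2x/dλ^2 + (dx/dλ)^2 - (dy/dλ)^2 = 0
d^2y/dλ^2 + 2 (dx/dλ)(dy/dλ) = 0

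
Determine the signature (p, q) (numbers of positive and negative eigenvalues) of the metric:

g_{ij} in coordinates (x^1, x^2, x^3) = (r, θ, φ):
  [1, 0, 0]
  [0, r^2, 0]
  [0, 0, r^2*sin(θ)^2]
The metric is diagonal, so its eigenvalues are the diagonal entries: 1, r^2, r^2*sin(θ)^2 (at a generic point, where coordinate-dependent entries are positive).
3 positive, 0 negative.
(3, 0) - Riemannian (positive definite)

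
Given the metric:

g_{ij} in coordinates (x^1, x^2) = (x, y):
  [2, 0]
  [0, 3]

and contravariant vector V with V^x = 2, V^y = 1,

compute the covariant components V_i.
V_i = g_{ij} V^j:
V_x = (2)(2) + (0)(1) = 4
V_y = (0)(2) + (3)(1) = 3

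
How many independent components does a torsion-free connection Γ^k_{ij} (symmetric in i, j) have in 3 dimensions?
Γ^k_{ij} has n choices for the upper index and n(n+1)/2 independent symmetric lower index pairs.
Total = 3 × 3×4/2 = 3 × 6 = 18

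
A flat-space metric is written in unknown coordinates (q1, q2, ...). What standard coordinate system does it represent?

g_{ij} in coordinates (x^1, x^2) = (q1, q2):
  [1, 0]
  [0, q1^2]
The line element ds^2 = dq1^2 + q1^2 dq2^2 is dr^2 + r^2 dθ^2 with q1 = r, q2 = θ.
polar coordinates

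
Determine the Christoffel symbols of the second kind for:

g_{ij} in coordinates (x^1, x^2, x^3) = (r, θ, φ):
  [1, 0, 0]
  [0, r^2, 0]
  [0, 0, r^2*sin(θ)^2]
Using Γ^k_{ij} = (1/2) g^{km} (∂_i g_{mj} + ∂_j g_{mi} - ∂_m g_{ij}); the metric is diagonal, so only the m = k term contributes.
Non-zero symbols (using the symmetry Γ^k_{ij} = Γ^k_{ji}):
Γ^r_{θ θ} = (1/2) g^{rr} (∂_θ g_{rθ} + ∂_θ g_{rθ} - ∂_r g_{θθ}) = (1/2)(1)((0) + (0) - (2*r)) = -r
Γ^r_{φ φ} = (1/2) g^{rr} (∂_φ g_{rφ} + ∂_φ g_{rφ} - ∂_r g_{φφ}) = (1/2)(1)((0) + (0) - (2*r*sin(θ)^2)) = -r*sin(θ)^2
Γ^θ_{r θ} = (1/2) g^{θθ} (∂_r g_{θθ} + ∂_θ g_{θr} - ∂_θ g_{rθ}) = (1/2)(1/r^2)((2*r) + (0) - (0)) = 1/r
Γ^θ_{φ φ} = (1/2) g^{θθ} (∂_φ g_{θφ} + ∂_φ g_{θφ} - ∂_θ g_{φφ}) = (1/2)(1/r^2)((0) + (0) - (r^2*sin(2*θ))) = -sin(2*θ)/2
Γ^φ_{r φ} = (1/2) g^{φφ} (∂_r g_{φφ} + ∂_φ g_{φr} - ∂_φ g_{rφ}) = (1/2)(1/(r^2*sin(θ)^2))((2*r*sin(θ)^2) + (0) - (0)) = 1/r
Γ^φ_{θ φ} = (1/2) g^{φφ} (∂_θ g_{φφ} + ∂_φ g_{φθ} - ∂_φ g_{θφ}) = (1/2)(1/(r^2*sin(θ)^2))((r^2*sin(2*θ)) + (0) - (0)) = 1/tan(θ)
All other Christoffel symbols are zero.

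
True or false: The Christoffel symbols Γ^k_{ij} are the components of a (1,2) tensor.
Under a change of coordinates Γ picks up an inhomogeneous term ∂²x/∂x'∂x'; e.g. Γ = 0 in Cartesian coordinates but Γ^r_{θθ} = -r in polar coordinates on the same flat plane.
False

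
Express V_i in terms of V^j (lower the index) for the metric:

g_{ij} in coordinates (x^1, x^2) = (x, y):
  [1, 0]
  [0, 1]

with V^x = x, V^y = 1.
V_i = g_{ij} V^j:
V_x = (1)(x) + (0)(1) = x
V_y = (0)(x) + (1)(1) = 1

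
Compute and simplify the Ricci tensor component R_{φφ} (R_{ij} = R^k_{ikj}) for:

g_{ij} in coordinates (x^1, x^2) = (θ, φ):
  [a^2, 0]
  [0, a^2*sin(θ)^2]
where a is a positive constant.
Non-zero Christoffel symbols (Γ^k_{ij} = Γ^k_{ji}):
Γ^θ_{φ φ} = -sin(2*θ)/2
Γ^φ_{θ φ} = 1/tan(θ)
R^θ_{φ θ φ} = ∂_θ Γ^θ_{φ φ} - ∂_φ Γ^θ_{φ θ} + Γ^θ_{θ m} Γ^m_{φ φ} - Γ^θ_{φ m} Γ^m_{φ θ}
  = (-cos(2*θ)) - (0) + (0) - (-cos(θ)^2) = sin(θ)^2
R^φ_{φ φ φ} = 0 (a repeated index in an antisymmetric pair)
R_{φφ} = R^θ_{φ θ φ} + R^φ_{φ φ φ} = (sin(θ)^2) + (0) = sin(θ)^2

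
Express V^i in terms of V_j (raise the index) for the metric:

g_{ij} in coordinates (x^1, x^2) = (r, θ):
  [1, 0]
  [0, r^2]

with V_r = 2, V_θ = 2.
Inverse metric (diagonal): g^{rr} = 1, g^{θθ} = 1/r^2
V^i = g^{ij} V_j:
V^r = (1)(2) + (0)(2) = 2
V^θ = (0)(2) + (1/r^2)(2) = 2/r^2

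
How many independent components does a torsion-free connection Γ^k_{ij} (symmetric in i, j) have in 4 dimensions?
Γ^k_{ij} has n choices for the upper index and n(n+1)/2 independent symmetric lower index pairs.
Total = 4 × 4×5/2 = 4 × 10 = 40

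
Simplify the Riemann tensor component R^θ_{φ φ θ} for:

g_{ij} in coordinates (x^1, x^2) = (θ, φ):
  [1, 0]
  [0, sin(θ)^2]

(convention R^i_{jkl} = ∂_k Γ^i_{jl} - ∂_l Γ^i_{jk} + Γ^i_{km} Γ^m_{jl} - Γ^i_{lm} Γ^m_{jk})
Non-zero Christoffel symbols (Γ^k_{ij} = Γ^k_{ji}):
Γ^θ_{φ φ} = -sin(2*θ)/2
Γ^φ_{θ φ} = 1/tan(θ)
R^θ_{φ φ θ} = ∂_φ Γ^θ_{φ θ} - ∂_θ Γ^θ_{φ φ} + Γ^θ_{φ m} Γ^m_{φ θ} - Γ^θ_{θ m} Γ^m_{φ φ}
  = (0) - (-cos(2*θ)) + (-cos(θ)^2) - (0) = -sin(θ)^2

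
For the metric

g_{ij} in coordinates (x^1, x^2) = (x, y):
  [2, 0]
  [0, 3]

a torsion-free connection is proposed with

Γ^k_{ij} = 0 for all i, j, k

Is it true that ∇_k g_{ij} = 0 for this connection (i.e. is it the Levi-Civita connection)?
Using ∇_k g_{ij} = ∂_k g_{ij} - Γ^m_{ki} g_{mj} - Γ^m_{kj} g_{im}:
e.g. ∇_y g_{xy} = (0) - (0) - (0) = 0
Every component ∇_k g_{ij} vanishes: the connection is metric compatible.
Yes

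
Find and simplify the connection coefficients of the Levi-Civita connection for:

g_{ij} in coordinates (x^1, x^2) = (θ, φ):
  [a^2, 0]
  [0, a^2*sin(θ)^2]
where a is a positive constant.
Using Γ^k_{ij} = (1/2) g^{km} (∂_i g_{mj} + ∂_j g_{mi} - ∂_m g_{ij}); the metric is diagonal, so only the m = k term contributes.
Non-zero symbols (using the symmetry Γ^k_{ij} = Γ^k_{ji}):
Γ^θ_{φ φ} = (1/2) g^{θθ} (∂_φ g_{θφ} + ∂_φ g_{θφ} - ∂_θ g_{φφ}) = (1/2)(1/a^2)((0) + (0) - (a^2*sin(2*θ))) = -sin(2*θ)/2
Γ^φ_{θ φ} = (1/2) g^{φφ} (∂_θ g_{φφ} + ∂_φ g_{φθ} - ∂_φ g_{θφ}) = (1/2)(1/(a^2*sin(θ)^2))((a^2*sin(2*θ)) + (0) - (0)) = 1/tan(θ)
All other Christoffel symbols are zero.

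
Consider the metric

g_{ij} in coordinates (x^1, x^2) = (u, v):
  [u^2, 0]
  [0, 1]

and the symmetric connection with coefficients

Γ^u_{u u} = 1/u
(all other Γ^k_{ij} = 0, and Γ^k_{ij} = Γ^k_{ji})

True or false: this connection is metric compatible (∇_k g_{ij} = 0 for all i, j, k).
Using ∇_k g_{ij} = ∂_k g_{ij} - Γ^m_{ki} g_{mj} - Γ^m_{kj} g_{im}:
e.g. ∇_u g_{uu} = (2*u) - (u) - (u) = 0
Every component ∇_k g_{ij} vanishes: the connection is metric compatible.
True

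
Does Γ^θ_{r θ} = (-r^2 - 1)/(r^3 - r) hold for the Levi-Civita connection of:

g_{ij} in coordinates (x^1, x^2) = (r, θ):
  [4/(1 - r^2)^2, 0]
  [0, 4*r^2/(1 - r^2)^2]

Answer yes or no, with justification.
Γ^θ_{r θ} = (1/2) g^{θθ} (∂_r g_{θθ} + ∂_θ g_{θr} - ∂_θ g_{rθ}) = (1/2)((1 - r^2)^2/(4*r^2))((-8*(r^3 + r)/(r^2 - 1)^3) + (0) - (0)) = (-r^2 - 1)/(r^3 - r)
This equals the proposed value (-r^2 - 1)/(r^3 - r).
Yes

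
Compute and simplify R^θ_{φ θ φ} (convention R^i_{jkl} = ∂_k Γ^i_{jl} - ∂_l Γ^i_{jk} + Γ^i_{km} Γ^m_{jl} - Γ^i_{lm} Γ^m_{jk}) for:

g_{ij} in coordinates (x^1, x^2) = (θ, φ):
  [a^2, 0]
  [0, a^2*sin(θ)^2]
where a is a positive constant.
Non-zero Christoffel symbols (Γ^k_{ij} = Γ^k_{ji}):
Γ^θ_{φ φ} = -sin(2*θ)/2
Γ^φ_{θ φ} = 1/tan(θ)
R^θ_{φ θ φ} = ∂_θ Γ^θ_{φ φ} - ∂_φ Γ^θ_{φ θ} + Γ^θ_{θ m} Γ^m_{φ φ} - Γ^θ_{φ m} Γ^m_{φ θ}
  = (-cos(2*θ)) - (0) + (0) - (-cos(θ)^2) = sin(θ)^2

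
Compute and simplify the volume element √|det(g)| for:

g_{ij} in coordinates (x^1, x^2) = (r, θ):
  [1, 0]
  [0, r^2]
det(g) = r^2
√|det(g)| = r
Volume element: dV = r dr dθ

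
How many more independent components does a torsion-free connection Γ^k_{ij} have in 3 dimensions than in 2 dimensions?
Independent components in n dimensions: n × n(n+1)/2 = n^2(n+1)/2.
3D: 3 × 6 = 18
2D: 2 × 3 = 6
Difference = 18 - 6 = 12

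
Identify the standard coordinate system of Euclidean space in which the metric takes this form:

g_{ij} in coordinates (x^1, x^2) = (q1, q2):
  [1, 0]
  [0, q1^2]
The line element ds^2 = dq1^2 + q1^2 dq2^2 is dr^2 + r^2 dθ^2 with q1 = r, q2 = θ.
polar coordinates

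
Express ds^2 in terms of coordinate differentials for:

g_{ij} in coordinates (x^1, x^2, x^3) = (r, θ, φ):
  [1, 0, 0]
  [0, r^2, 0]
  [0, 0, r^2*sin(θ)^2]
ds^2 = g_{ij} dx^i dx^j; only the non-zero components contribute.
ds^2 = dr^2 + r^2 dθ^2 + r^2*sin(θ)^2 dφ^2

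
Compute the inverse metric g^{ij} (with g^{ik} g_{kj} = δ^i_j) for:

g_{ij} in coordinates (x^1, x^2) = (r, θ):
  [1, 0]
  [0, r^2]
The metric is diagonal, so g^{ij} is diagonal with entries 1/g_{ii}: diag(1, 1/(r^2)).
g^{ij}:
  [1, 0]
  [0, 1/r^2]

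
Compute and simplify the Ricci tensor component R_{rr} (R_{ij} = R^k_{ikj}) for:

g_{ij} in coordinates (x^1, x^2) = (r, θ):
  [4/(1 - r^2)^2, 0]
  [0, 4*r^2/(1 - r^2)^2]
Non-zero Christoffel symbols (Γ^k_{ij} = Γ^k_{ji}):
Γ^r_{r r} = 2*r/(1 - r^2)
Γ^r_{θ θ} = (r^3 + r)/(r^2 - 1)
Γ^θ_{r θ} = (-r^2 - 1)/(r^3 - r)
R^r_{r r r} = 0 (a repeated index in an antisymmetric pair)
R^θ_{r θ r} = ∂_θ Γ^θ_{r r} - ∂_r Γ^θ_{r θ} + Γ^θ_{θ m} Γ^m_{r r} - Γ^θ_{r m} Γ^m_{r θ}
  = (0) - ((r^4 + 4*r^2 - 1)/(r^3 - r)^2) + (2*(r^2 + 1)/(r^2 - 1)^2) - ((r^2 + 1)^2/(r^3 - r)^2) = -4/(r^2 - 1)^2
R_{rr} = R^r_{r r r} + R^θ_{r θ r} = (0) + (-4/(r^2 - 1)^2) = -4/(r^2 - 1)^2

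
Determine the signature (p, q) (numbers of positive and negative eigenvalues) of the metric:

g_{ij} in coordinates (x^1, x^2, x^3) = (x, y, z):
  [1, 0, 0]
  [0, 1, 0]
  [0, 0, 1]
The metric is diagonal, so its eigenvalues are the diagonal entries: 1, 1, 1 (at a generic point, where coordinate-dependent entries are positive).
3 positive, 0 negative.
(3, 0) - Riemannian (positive definite)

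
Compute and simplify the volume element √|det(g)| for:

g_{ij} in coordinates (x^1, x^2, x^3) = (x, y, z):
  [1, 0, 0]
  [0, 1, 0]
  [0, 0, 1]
det(g) = 1
√|det(g)| = 1
Volume element: dV = 1 dx dy dz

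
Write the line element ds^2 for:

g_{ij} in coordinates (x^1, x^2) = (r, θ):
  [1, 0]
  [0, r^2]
ds^2 = g_{ij} dx^i dx^j; only the non-zero components contribute.
ds^2 = dr^2 + r^2 dθ^2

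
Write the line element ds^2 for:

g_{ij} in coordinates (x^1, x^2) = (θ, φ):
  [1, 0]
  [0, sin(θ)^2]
ds^2 = g_{ij} dx^i dx^j; only the non-zero components contribute.
ds^2 = dθ^2 + sin(θ)^2 dφ^2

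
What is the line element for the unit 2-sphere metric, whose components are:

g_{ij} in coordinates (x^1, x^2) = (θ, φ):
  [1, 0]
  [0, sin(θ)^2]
ds^2 = g_{ij} dx^i dx^j; only the non-zero components contribute.
ds^2 = dθ^2 + sin(θ)^2 dφ^2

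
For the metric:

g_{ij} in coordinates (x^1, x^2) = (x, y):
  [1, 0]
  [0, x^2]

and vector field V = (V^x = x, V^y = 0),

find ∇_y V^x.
Non-zero Christoffel symbols:
Γ^x_{y y} = -x
Γ^y_{x y} = 1/x
∇_y V^x = ∂_y V^x + Γ^x_{y j} V^j
  = (0) + (0)(x) + (-x)(0)
  = 0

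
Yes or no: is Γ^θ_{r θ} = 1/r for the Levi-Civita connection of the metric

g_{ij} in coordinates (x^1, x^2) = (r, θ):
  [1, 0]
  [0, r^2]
Γ^θ_{r θ} = (1/2) g^{θθ} (∂_r g_{θθ} + ∂_θ g_{θr} - ∂_θ g_{rθ}) = (1/2)(1/r^2)((2*r) + (0) - (0)) = 1/r
This equals the proposed value 1/r.
Yes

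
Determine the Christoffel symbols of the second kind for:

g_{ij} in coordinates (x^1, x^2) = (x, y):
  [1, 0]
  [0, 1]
Using Γ^k_{ij} = (1/2) g^{km} (∂_i g_{mj} + ∂_j g_{mi} - ∂_m g_{ij}); the metric is diagonal, so only the m = k term contributes.
Every metric component is constant, so all ∂_m g_{ij} = 0 and every Christoffel symbol vanishes.
All Christoffel symbols are zero.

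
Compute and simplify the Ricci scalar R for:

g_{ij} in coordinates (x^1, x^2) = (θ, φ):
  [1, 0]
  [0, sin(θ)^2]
Non-zero Christoffel symbols (Γ^k_{ij} = Γ^k_{ji}):
Γ^θ_{φ φ} = -sin(2*θ)/2
Γ^φ_{θ φ} = 1/tan(θ)
Ricci tensor (R_{ij} = R^k_{ikj}): R_{θθ} = 1, R_{θφ} = 0, R_{φφ} = sin(θ)^2
Inverse metric: g^{θθ} = 1, g^{φφ} = 1/sin(θ)^2
R = g^{ij} R_{ij} = (1)(1) + (1/sin(θ)^2)(sin(θ)^2) = 2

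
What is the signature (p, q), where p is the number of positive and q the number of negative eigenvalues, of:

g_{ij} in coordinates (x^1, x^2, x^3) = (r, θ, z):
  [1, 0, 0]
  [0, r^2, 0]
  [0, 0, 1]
The metric is diagonal, so its eigenvalues are the diagonal entries: 1, r^2, 1 (at a generic point, where coordinate-dependent entries are positive).
3 positive, 0 negative.
(3, 0) - Riemannian (positive definite)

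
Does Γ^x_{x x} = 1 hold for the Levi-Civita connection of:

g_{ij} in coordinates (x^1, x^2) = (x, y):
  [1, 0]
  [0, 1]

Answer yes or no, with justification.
Γ^x_{x x} = (1/2) g^{xx} (∂_x g_{xx} + ∂_x g_{xx} - ∂_x g_{xx}) = (1/2)(1)((0) + (0) - (0)) = 0
This differs from the proposed value 1.
No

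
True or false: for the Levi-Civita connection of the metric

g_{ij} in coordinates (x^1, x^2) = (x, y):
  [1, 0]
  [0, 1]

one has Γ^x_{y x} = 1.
Γ^x_{y x} = (1/2) g^{xx} (∂_y g_{xx} + ∂_x g_{xy} - ∂_x g_{yx}) = (1/2)(1)((0) + (0) - (0)) = 0
This differs from the proposed value 1.
False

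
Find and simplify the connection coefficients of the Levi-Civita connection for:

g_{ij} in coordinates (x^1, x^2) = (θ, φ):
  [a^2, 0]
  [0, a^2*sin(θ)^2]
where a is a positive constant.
Using Γ^k_{ij} = (1/2) g^{km} (∂_i g_{mj} + ∂_j g_{mi} - ∂_m g_{ij}); the metric is diagonal, so only the m = k term contributes.
Non-zero symbols (using the symmetry Γ^k_{ij} = Γ^k_{ji}):
Γ^θ_{φ φ} = (1/2) g^{θθ} (∂_φ g_{θφ} + ∂_φ g_{θφ} - ∂_θ g_{φφ}) = (1/2)(1/a^2)((0) + (0) - (a^2*sin(2*θ))) = -sin(2*θ)/2
Γ^φ_{θ φ} = (1/2) g^{φφ} (∂_θ g_{φφ} + ∂_φ g_{φθ} - ∂_φ g_{θφ}) = (1/2)(1/(a^2*sin(θ)^2))((a^2*sin(2*θ)) + (0) - (0)) = 1/tan(θ)
All other Christoffel symbols are zero.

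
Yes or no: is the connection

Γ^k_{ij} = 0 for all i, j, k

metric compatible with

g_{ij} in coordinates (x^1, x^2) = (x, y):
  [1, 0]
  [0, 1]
Using ∇_k g_{ij} = ∂_k g_{ij} - Γ^m_{ki} g_{mj} - Γ^m_{kj} g_{im}:
e.g. ∇_x g_{yy} = (0) - (0) - (0) = 0
Every component ∇_k g_{ij} vanishes: the connection is metric compatible.
Yes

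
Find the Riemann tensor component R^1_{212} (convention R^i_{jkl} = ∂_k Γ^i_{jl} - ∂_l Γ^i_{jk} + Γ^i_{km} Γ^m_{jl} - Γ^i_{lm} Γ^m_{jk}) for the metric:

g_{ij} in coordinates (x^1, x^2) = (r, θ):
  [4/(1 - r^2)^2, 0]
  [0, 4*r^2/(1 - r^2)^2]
Non-zero Christoffel symbols (Γ^k_{ij} = Γ^k_{ji}):
Γ^r_{r r} = 2*r/(1 - r^2)
Γ^r_{θ θ} = (r^3 + r)/(r^2 - 1)
Γ^θ_{r θ} = (-r^2 - 1)/(r^3 - r)
R^r_{θ r θ} = ∂_r Γ^r_{θ θ} - ∂_θ Γ^r_{θ r} + Γ^r_{r m} Γ^m_{θ θ} - Γ^r_{θ m} Γ^m_{θ r}
  = ((r^4 - 4*r^2 - 1)/(r^2 - 1)^2) - (0) + (-2*r^2*(r^2 + 1)/(r^2 - 1)^2) - (-(r^2 + 1)^2/(r^2 - 1)^2) = -4*r^2/(r^2 - 1)^2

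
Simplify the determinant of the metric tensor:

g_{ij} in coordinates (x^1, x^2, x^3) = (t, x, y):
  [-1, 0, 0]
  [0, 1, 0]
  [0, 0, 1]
Diagonal metric: det(g) = g_{11}·g_{22}·g_{33}
= (-1)·(1)·(1)
det(g) = -1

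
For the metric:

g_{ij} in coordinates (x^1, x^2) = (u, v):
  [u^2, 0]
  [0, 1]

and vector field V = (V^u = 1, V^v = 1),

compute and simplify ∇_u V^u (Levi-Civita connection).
Non-zero Christoffel symbols:
Γ^u_{u u} = 1/u
∇_u V^u = ∂_u V^u + Γ^u_{u j} V^j
  = (0) + (1/u)(1) + (0)(1)
  = 1/u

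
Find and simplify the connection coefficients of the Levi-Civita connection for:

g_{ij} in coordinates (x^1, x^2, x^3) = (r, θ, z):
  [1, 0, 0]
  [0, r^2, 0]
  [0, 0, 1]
Using Γ^k_{ij} = (1/2) g^{km} (∂_i g_{mj} + ∂_j g_{mi} - ∂_m g_{ij}); the metric is diagonal, so only the m = k term contributes.
Non-zero symbols (using the symmetry Γ^k_{ij} = Γ^k_{ji}):
Γ^r_{θ θ} = (1/2) g^{rr} (∂_θ g_{rθ} + ∂_θ g_{rθ} - ∂_r g_{θθ}) = (1/2)(1)((0) + (0) - (2*r)) = -r
Γ^θ_{r θ} = (1/2) g^{θθ} (∂_r g_{θθ} + ∂_θ g_{θr} - ∂_θ g_{rθ}) = (1/2)(1/r^2)((2*r) + (0) - (0)) = 1/r
All other Christoffel symbols are zero.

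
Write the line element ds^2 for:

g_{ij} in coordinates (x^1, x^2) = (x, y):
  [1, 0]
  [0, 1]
ds^2 = g_{ij} dx^i dx^j; only the non-zero components contribute.
ds^2 = dx^2 + dy^2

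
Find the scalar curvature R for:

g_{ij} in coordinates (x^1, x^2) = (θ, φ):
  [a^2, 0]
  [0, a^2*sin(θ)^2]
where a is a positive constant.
Non-zero Christoffel symbols (Γ^k_{ij} = Γ^k_{ji}):
Γ^θ_{φ φ} = -sin(2*θ)/2
Γ^φ_{θ φ} = 1/tan(θ)
Ricci tensor (R_{ij} = R^k_{ikj}): R_{θθ} = 1, R_{θφ} = 0, R_{φφ} = sin(θ)^2
Inverse metric: g^{θθ} = 1/a^2, g^{φφ} = 1/(a^2*sin(θ)^2)
R = g^{ij} R_{ij} = (1/a^2)(1) + (1/(a^2*sin(θ)^2))(sin(θ)^2) = 2/a^2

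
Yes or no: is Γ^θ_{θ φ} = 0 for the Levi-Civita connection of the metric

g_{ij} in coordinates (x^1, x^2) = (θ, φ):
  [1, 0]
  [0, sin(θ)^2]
Γ^θ_{θ φ} = (1/2) g^{θθ} (∂_θ g_{θφ} + ∂_φ g_{θθ} - ∂_θ g_{θφ}) = (1/2)(1)((0) + (0) - (0)) = 0
This equals the proposed value 0.
Yes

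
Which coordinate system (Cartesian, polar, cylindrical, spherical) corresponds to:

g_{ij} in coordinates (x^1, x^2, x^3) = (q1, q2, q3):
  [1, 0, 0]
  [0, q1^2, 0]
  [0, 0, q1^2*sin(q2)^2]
The line element ds^2 = dq1^2 + q1^2 dq2^2 + q1^2 sin(q2)^2 dq3^2 is dr^2 + r^2 dθ^2 + r^2 sin(θ)^2 dφ^2 with q1 = r, q2 = θ, q3 = φ.
spherical coordinates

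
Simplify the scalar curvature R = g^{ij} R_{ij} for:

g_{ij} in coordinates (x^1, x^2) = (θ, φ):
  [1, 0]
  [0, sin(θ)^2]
Non-zero Christoffel symbols (Γ^k_{ij} = Γ^k_{ji}):
Γ^θ_{φ φ} = -sin(2*θ)/2
Γ^φ_{θ φ} = 1/tan(θ)
Ricci tensor (R_{ij} = R^k_{ikj}): R_{θθ} = 1, R_{θφ} = 0, R_{φφ} = sin(θ)^2
Inverse metric: g^{θθ} = 1, g^{φφ} = 1/sin(θ)^2
R = g^{ij} R_{ij} = (1)(1) + (1/sin(θ)^2)(sin(θ)^2) = 2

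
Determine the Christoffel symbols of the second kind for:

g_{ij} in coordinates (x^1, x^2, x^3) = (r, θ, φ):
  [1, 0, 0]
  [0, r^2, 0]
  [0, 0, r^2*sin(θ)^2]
Using Γ^k_{ij} = (1/2) g^{km} (∂_i g_{mj} + ∂_j g_{mi} - ∂_m g_{ij}); the metric is diagonal, so only the m = k term contributes.
Non-zero symbols (using the symmetry Γ^k_{ij} = Γ^k_{ji}):
Γ^r_{θ θ} = (1/2) g^{rr} (∂_θ g_{rθ} + ∂_θ g_{rθ} - ∂_r g_{θθ}) = (1/2)(1)((0) + (0) - (2*r)) = -r
Γ^r_{φ φ} = (1/2) g^{rr} (∂_φ g_{rφ} + ∂_φ g_{rφ} - ∂_r g_{φφ}) = (1/2)(1)((0) + (0) - (2*r*sin(θ)^2)) = -r*sin(θ)^2
Γ^θ_{r θ} = (1/2) g^{θθ} (∂_r g_{θθ} + ∂_θ g_{θr} - ∂_θ g_{rθ}) = (1/2)(1/r^2)((2*r) + (0) - (0)) = 1/r
Γ^θ_{φ φ} = (1/2) g^{θθ} (∂_φ g_{θφ} + ∂_φ g_{θφ} - ∂_θ g_{φφ}) = (1/2)(1/r^2)((0) + (0) - (r^2*sin(2*θ))) = -sin(2*θ)/2
Γ^φ_{r φ} = (1/2) g^{φφ} (∂_r g_{φφ} + ∂_φ g_{φr} - ∂_φ g_{rφ}) = (1/2)(1/(r^2*sin(θ)^2))((2*r*sin(θ)^2) + (0) - (0)) = 1/r
Γ^φ_{θ φ} = (1/2) g^{φφ} (∂_θ g_{φφ} + ∂_φ g_{φθ} - ∂_φ g_{θφ}) = (1/2)(1/(r^2*sin(θ)^2))((r^2*sin(2*θ)) + (0) - (0)) = 1/tan(θ)
All other Christoffel symbols are zero.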